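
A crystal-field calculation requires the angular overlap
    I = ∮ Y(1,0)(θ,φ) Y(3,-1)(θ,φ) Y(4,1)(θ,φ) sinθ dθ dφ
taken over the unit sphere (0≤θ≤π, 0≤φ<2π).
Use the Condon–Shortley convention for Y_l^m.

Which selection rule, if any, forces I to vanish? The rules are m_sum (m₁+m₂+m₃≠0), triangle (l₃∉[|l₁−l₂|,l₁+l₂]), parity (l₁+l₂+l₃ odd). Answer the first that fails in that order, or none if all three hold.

none

azimuthal sum: 0 − 1 + 1 = 0  ✓
2 ≤ 4 ≤ 4 (triangle on l)  ✓
L = 1 + 3 + 4 = 8 (even)  ✓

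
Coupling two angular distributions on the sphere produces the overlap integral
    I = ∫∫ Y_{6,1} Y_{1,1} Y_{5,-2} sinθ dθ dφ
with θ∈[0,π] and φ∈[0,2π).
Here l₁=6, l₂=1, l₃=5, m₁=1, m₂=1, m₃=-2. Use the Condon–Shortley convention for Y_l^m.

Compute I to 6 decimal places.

-0.129207

m-sum 0 ✓  L=12 even ✓  5≤5≤7 ✓
Π(2lᵢ+1) = 13×3×11 = 429
triangle coeff Δ(6,1,5) = 1/858
Σ_t [1,1]: t=1:−1/14400 = -1/14400
(3j)²=6/143 [(6 1 5; 0 0 0)], sign=+1
Σ_t [2,2]: t=2:+1/60480 = 1/60480
(3j)²=5/429 [(6 1 5; 1 1 -2)], sign=-1
⇒ 4πI² = 30/143
I = (-1)√(30/143/(4π)) = -0.12920749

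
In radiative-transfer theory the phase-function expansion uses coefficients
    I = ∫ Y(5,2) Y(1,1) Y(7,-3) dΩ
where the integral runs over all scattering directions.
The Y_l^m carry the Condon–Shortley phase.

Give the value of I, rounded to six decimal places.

0.000000

triangle: need 4≤l₃≤6, have 7; I=0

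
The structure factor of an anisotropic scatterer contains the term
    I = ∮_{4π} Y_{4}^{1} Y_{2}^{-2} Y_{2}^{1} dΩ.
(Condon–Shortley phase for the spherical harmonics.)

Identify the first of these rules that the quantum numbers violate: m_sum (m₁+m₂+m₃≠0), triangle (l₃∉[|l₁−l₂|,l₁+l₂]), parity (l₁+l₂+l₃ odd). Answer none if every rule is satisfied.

Σmᵢ = 0  ✓
l₃∈[|l₁−l₂|,l₁+l₂]=[2,6], have l₃=2  ✓
Σlᵢ = 8 ⇒ even  ✓

none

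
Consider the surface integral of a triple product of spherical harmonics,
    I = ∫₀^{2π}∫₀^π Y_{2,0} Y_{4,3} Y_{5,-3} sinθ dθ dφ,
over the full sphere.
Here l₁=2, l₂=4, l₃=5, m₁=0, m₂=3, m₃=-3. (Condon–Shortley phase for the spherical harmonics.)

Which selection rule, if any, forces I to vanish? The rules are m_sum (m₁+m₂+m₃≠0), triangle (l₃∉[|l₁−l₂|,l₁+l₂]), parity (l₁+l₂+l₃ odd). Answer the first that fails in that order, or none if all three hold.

azimuthal sum: 0 + 3 − 3 = 0  ✓
2 ≤ 5 ≤ 6 (triangle on l)  ✓
L = 2 + 4 + 5 = 11 (odd)  ✗

parity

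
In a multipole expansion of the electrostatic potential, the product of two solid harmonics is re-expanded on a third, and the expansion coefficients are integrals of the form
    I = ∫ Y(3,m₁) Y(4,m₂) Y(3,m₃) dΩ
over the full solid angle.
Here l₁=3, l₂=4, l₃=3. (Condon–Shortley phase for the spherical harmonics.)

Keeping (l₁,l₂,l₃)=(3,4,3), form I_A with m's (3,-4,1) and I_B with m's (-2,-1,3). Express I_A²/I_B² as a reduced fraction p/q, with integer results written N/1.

Shared (l₁,l₂,l₃)=(3,4,3): N and (l;000)² cancel in I_A²/I_B².
A: Δ = 4!·2!·4!/11! = 1/34650; Racah Σ t=0..0: t=0:+1/1152 = 1/1152; ⇒ 3j(3 4 3; 3 -4 1)² = 1/33, sgn +1
B: Δ = 4!·2!·4!/11! = 1/34650; Racah Σ t=3..3: t=3:−1/288 = -1/288; ⇒ 3j(3 4 3; -2 -1 3)² = 5/231, sgn -1
I_A²/I_B² = (1/33)/(5/231) = 7/5

7/5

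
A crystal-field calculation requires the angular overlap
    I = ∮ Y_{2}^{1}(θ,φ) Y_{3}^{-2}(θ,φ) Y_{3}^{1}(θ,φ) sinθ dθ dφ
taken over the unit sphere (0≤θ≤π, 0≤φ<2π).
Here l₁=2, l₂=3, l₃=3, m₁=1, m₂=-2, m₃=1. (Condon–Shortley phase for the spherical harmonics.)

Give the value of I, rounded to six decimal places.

Rules hold: Σm=0, L=8 even, 1≤3≤5.
N = 5·7·7 = 245
Δ = 2!·2!·4!/9! = 1/3780
Racah Σ t=0..2: t=0:+1/24 t=1:−1/4 t=2:+1/24 = -1/6
⇒ 3j(2 3 3; 0 0 0)² = 4/105, sgn +1
Racah Σ t=0..1: t=0:+1/12 t=1:−1/48 = 1/16
⇒ 3j(2 3 3; 1 -2 1)² = 1/28, sgn +1
4πI² = N·(3j₀)²·(3jₘ)² = 1/3
I = +1·√(0.333333/4π) = 0.16286750

0.162868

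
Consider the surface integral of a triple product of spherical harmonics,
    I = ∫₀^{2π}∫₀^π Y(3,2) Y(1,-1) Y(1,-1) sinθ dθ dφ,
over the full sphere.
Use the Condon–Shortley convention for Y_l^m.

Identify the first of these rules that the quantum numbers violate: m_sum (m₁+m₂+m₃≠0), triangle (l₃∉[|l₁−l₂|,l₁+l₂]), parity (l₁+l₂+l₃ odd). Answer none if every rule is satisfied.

triangle

Σmᵢ = 0  ✓
l₃∈[|l₁−l₂|,l₁+l₂]=[2,4], have l₃=1  ✗
Σlᵢ = 5 ⇒ odd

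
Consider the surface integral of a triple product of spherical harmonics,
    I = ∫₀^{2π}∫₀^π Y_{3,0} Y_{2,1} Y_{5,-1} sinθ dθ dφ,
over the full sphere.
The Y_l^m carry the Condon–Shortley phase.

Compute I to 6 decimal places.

Rules hold: Σm=0, L=10 even, 1≤5≤5.
N = 7·5·11 = 385
Δ = 0!·6!·4!/11! = 1/2310
Racah Σ t=0..0: t=0:+1/144 = 1/144
⇒ 3j(3 2 5; 0 0 0)² = 10/231, sgn -1
Racah Σ t=0..0: t=0:+1/216 = 1/216
⇒ 3j(3 2 5; 0 1 -1)² = 8/231, sgn +1
4πI² = N·(3j₀)²·(3jₘ)² = 400/693
I = -1·√(0.577201/4π) = -0.21431790

-0.214318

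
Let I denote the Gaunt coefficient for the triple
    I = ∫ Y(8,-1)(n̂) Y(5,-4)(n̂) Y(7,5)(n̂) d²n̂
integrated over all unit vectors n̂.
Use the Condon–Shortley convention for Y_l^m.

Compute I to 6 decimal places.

-0.135147

Rules hold: Σm=0, L=20 even, 3≤7≤13.
N = 17·11·15 = 2805
Δ = 6!·10!·4!/21! = 1/814773960
Racah Σ t=1..5: t=1:−1/87091200 t=2:+1/4976640 t=3:−1/2073600 t=4:+1/4976640 t=5:−1/87091200 = -1/9676800
⇒ 3j(8 5 7; 0 0 0)² = 360/46189, sgn +1
Racah Σ t=0..1: t=0:+1/1567641600 t=1:−1/232243200 = -23/6270566400
⇒ 3j(8 5 7; -1 -4 5)² = 529/50388, sgn -1
4πI² = N·(3j₀)²·(3jₘ)² = 238050/1037153
I = -1·√(0.229523/4π) = -0.13514742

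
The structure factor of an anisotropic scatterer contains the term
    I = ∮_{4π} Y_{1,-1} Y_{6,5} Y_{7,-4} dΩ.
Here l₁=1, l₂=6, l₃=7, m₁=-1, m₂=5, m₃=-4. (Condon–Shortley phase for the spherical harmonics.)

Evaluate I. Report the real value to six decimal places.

Checks pass: Σm=0; 14 even; l₃=7∈[5,7].
(2·1+1)(2·6+1)(2·7+1) = 585
Δ: 0! 2! 12! / 15! → 1/1365
sum: t=0:+1/518400 = 1/518400
3j²(1 6 7; 0 0 0) = Δ·Π!·Σ² = 7/195  (sign -1)
sum: t=0:+1/79833600 = 1/79833600
3j²(1 6 7; -1 5 -4) = Δ·Π!·Σ² = 1/455  (sign -1)
combine: 4πI² = 585·7/195·1/455 = 3/65
take √, sign +1: I = 0.06060368

0.060604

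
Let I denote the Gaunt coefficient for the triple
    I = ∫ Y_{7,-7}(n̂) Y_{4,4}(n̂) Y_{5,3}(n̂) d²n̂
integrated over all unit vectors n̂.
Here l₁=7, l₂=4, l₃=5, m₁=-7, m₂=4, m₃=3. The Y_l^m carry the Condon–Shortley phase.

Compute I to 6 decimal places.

Checks pass: Σm=0; 16 even; l₃=5∈[3,11].
(2·7+1)(2·4+1)(2·5+1) = 1485
Δ: 6! 8! 2! / 17! → 1/6126120
sum: t=2:+1/69120 t=3:−1/20736 t=4:+1/69120 = -1/51840
3j²(7 4 5; 0 0 0) = Δ·Π!·Σ² = 280/21879  (sign +1)
sum: t=6:+1/58060800 = 1/58060800
3j²(7 4 5; -7 4 3) = Δ·Π!·Σ² = 7/510  (sign +1)
combine: 4πI² = 1485·280/21879·7/510 = 980/3757
take √, sign +1: I = 0.14407463

0.144075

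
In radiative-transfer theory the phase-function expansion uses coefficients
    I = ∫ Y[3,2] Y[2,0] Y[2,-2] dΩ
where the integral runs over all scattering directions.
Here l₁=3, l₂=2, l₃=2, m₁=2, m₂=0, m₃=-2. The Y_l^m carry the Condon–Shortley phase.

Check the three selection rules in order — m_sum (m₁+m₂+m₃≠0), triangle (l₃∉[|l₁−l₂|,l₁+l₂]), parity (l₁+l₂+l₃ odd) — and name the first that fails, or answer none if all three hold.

m₁+m₂+m₃ = 2 + 0 − 2 = 0  ✓
triangle: |3−2|=1 ≤ l₃=2 ≤ 3+2=5  ✓
parity: l₁+l₂+l₃ = 7 is odd  ✗

parity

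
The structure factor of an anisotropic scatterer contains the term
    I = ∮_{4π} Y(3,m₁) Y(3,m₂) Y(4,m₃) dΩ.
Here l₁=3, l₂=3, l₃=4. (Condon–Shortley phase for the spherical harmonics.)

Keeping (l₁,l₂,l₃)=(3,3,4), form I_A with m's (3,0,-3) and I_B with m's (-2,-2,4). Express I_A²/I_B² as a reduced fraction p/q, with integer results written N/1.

Same 3,3,4: normalisation and zero-m 3j drop out of the ratio.
A: Δ: 2! 4! 4! / 11! → 1/34650; sum: t=0:+1/288 = 1/288; 3j²(3 3 4; 3 0 -3) = Δ·Π!·Σ² = 1/22  (sign -1)
B: Δ: 2! 4! 4! / 11! → 1/34650; sum: t=1:−1/576 = -1/576; 3j²(3 3 4; -2 -2 4) = Δ·Π!·Σ² = 5/99  (sign -1)
I_A²/I_B² = (1/22)/(5/99) = 9/10

9/10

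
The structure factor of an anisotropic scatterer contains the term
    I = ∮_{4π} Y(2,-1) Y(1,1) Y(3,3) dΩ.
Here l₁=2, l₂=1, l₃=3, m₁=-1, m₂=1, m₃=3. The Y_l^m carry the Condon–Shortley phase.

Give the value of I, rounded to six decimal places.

m-sum = -1 + 1 + 3 = 3 ≠ 0 ⇒ I = 0

0.000000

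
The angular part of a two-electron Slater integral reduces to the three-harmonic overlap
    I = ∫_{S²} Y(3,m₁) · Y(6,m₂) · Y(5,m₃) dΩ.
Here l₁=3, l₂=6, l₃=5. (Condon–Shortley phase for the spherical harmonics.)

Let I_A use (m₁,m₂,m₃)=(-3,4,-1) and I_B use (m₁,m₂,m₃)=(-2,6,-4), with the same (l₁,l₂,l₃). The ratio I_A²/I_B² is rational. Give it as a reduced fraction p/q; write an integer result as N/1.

l's match ⇒ only the (l;m) 3-j factors differ between A and B.
A: triangle coeff Δ(3,6,5) = 1/675675; Σ_t [4,4]: t=4:+1/69120 = 1/69120; (3j)²=4/143 [(3 6 5; -3 4 -1)], sign=+1
B: triangle coeff Δ(3,6,5) = 1/675675; Σ_t [4,4]: t=4:+1/967680 = 1/967680; (3j)²=3/91 [(3 6 5; -2 6 -4)], sign=-1
I_A²/I_B² = (4/143)/(3/91) = 28/33

28/33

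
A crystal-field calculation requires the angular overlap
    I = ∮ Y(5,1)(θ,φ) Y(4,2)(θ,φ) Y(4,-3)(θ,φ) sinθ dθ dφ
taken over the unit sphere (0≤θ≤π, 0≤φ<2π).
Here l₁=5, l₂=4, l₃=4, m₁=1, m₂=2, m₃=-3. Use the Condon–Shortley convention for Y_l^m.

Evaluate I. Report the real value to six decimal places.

L=13 odd ⇒ parity kills the (l;000) factor ⇒ I = 0

0.000000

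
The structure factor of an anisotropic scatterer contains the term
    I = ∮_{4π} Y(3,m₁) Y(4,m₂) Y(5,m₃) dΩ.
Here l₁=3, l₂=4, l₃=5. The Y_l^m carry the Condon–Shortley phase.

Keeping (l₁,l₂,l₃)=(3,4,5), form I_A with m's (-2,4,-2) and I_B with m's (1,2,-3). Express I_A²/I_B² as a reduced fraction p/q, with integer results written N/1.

Shared (l₁,l₂,l₃)=(3,4,5): N and (l;000)² cancel in I_A²/I_B².
A: Δ = 2!·4!·6!/13! = 1/180180; Racah Σ t=2..2: t=2:+1/8640 = 1/8640; ⇒ 3j(3 4 5; -2 4 -2)² = 14/1287, sgn -1
B: Δ = 2!·4!·6!/13! = 1/180180; Racah Σ t=0..2: t=0:+1/5760 t=1:−1/720 t=2:+1/2304 = -1/1280; ⇒ 3j(3 4 5; 1 2 -3)² = 27/1430, sgn -1
I_A²/I_B² = (14/1287)/(27/1430) = 140/243

140/243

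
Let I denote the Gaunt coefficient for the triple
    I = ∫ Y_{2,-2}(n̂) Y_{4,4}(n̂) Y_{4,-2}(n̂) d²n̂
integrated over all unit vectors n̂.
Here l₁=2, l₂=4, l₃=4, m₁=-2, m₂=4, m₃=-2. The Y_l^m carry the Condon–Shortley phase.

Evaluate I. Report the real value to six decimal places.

-0.106180

m-sum 0 ✓  L=10 even ✓  2≤4≤6 ✓
Π(2lᵢ+1) = 5×9×9 = 405
triangle coeff Δ(2,4,4) = 1/13860
Σ_t [0,2]: t=0:+1/192 t=1:−1/36 t=2:+1/192 = -5/288
(3j)²=20/693 [(2 4 4; 0 0 0)], sign=-1
Σ_t [2,2]: t=2:+1/2880 = 1/2880
(3j)²=2/165 [(2 4 4; -2 4 -2)], sign=+1
⇒ 4πI² = 120/847
I = (-1)√(120/847/(4π)) = -0.10618031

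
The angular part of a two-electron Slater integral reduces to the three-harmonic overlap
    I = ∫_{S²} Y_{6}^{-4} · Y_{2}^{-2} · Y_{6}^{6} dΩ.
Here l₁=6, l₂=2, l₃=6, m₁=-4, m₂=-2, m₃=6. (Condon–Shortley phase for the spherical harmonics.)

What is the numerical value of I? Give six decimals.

Checks pass: Σm=0; 14 even; l₃=6∈[4,8].
(2·6+1)(2·2+1)(2·6+1) = 845
Δ: 2! 10! 2! / 15! → 1/90090
sum: t=0:+1/69120 t=1:−1/14400 t=2:+1/69120 = -7/172800
3j²(6 2 6; 0 0 0) = Δ·Π!·Σ² = 14/715  (sign -1)
sum: t=0:+1/14515200 = 1/14515200
3j²(6 2 6; -4 -2 6) = Δ·Π!·Σ² = 2/455  (sign +1)
combine: 4πI² = 845·14/715·2/455 = 4/55
take √, sign -1: I = -0.07607531

-0.076075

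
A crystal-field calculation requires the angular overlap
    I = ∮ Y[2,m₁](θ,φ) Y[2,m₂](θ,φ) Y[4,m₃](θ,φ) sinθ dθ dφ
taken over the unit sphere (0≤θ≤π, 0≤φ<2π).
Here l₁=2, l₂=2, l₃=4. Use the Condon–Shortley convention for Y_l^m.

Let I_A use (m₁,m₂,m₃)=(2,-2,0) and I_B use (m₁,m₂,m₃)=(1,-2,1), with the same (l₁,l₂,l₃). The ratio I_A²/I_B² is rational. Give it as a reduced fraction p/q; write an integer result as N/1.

l's match ⇒ only the (l;m) 3-j factors differ between A and B.
A: triangle coeff Δ(2,2,4) = 1/630; Σ_t [0,0]: t=0:+1/576 = 1/576; (3j)²=1/630 [(2 2 4; 2 -2 0)], sign=+1
B: triangle coeff Δ(2,2,4) = 1/630; Σ_t [0,0]: t=0:+1/144 = 1/144; (3j)²=1/126 [(2 2 4; 1 -2 1)], sign=-1
I_A²/I_B² = (1/630)/(1/126) = 1/5

1/5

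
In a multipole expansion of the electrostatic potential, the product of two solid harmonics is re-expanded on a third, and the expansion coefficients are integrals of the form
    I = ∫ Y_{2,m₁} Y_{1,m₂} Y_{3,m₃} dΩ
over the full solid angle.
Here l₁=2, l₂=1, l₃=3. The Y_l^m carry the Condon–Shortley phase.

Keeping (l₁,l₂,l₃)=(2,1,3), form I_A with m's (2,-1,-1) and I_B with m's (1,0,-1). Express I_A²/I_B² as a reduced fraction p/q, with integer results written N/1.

Shared (l₁,l₂,l₃)=(2,1,3): N and (l;000)² cancel in I_A²/I_B².
A: Δ = 0!·4!·2!/7! = 1/105; Racah Σ t=0..0: t=0:+1/48 = 1/48; ⇒ 3j(2 1 3; 2 -1 -1)² = 1/105, sgn +1
B: Δ = 0!·4!·2!/7! = 1/105; Racah Σ t=0..0: t=0:+1/6 = 1/6; ⇒ 3j(2 1 3; 1 0 -1)² = 8/105, sgn +1
I_A²/I_B² = (1/105)/(8/105) = 1/8

1/8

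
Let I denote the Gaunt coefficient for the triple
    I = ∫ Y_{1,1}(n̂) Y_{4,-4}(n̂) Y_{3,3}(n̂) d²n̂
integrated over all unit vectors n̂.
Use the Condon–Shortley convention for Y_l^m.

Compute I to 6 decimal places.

0.325735

Checks pass: Σm=0; 8 even; l₃=3∈[3,5].
(2·1+1)(2·4+1)(2·3+1) = 189
Δ: 2! 0! 6! / 9! → 1/252
sum: t=1:−1/36 = -1/36
3j²(1 4 3; 0 0 0) = Δ·Π!·Σ² = 4/63  (sign +1)
sum: t=0:+1/1440 = 1/1440
3j²(1 4 3; 1 -4 3) = Δ·Π!·Σ² = 1/9  (sign +1)
combine: 4πI² = 189·4/63·1/9 = 4/3
take √, sign +1: I = 0.32573501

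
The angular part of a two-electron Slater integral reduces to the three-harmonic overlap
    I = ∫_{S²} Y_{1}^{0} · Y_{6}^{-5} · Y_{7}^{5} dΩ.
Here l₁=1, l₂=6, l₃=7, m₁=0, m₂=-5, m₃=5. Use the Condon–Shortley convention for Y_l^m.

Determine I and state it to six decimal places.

m-sum 0 ✓  L=14 even ✓  5≤7≤7 ✓
Π(2lᵢ+1) = 3×13×15 = 585
triangle coeff Δ(1,6,7) = 1/1365
Σ_t [0,0]: t=0:+1/518400 = 1/518400
(3j)²=7/195 [(1 6 7; 0 0 0)], sign=-1
Σ_t [0,0]: t=0:+1/39916800 = 1/39916800
(3j)²=8/455 [(1 6 7; 0 -5 5)], sign=+1
⇒ 4πI² = 24/65
I = (-1)√(24/65/(4π)) = -0.17141310

-0.171413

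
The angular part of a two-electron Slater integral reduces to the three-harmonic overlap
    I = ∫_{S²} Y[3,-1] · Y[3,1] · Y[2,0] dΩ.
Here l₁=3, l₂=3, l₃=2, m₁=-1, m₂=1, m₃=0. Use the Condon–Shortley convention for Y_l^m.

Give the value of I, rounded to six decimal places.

-0.126157

m-sum 0 ✓  L=8 even ✓  0≤2≤6 ✓
Π(2lᵢ+1) = 7×7×5 = 245
triangle coeff Δ(3,3,2) = 1/3780
Σ_t [1,3]: t=1:−1/24 t=2:+1/4 t=3:−1/24 = 1/6
(3j)²=4/105 [(3 3 2; 0 0 0)], sign=+1
Σ_t [2,4]: t=2:+1/16 t=3:−1/6 t=4:+1/96 = -3/32
(3j)²=3/140 [(3 3 2; -1 1 0)], sign=-1
⇒ 4πI² = 1/5
I = (-1)√(1/5/(4π)) = -0.12615663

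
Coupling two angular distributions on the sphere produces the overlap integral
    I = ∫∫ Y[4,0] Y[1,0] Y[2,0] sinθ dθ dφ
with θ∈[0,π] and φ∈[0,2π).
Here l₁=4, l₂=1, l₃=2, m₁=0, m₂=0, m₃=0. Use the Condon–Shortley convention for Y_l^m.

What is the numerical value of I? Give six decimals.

0.000000

l₃=2 ∉ [3,5] — triangle fails ⇒ I = 0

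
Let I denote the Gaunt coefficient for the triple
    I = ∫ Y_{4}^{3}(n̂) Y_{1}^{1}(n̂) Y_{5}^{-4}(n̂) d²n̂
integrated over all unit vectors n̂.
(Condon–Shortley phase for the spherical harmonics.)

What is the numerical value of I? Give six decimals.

0.294638

m-sum 0 ✓  L=10 even ✓  3≤5≤5 ✓
Π(2lᵢ+1) = 9×3×11 = 297
triangle coeff Δ(4,1,5) = 1/495
Σ_t [0,0]: t=0:+1/576 = 1/576
(3j)²=5/99 [(4 1 5; 0 0 0)], sign=-1
Σ_t [0,0]: t=0:+1/10080 = 1/10080
(3j)²=4/55 [(4 1 5; 3 1 -4)], sign=-1
⇒ 4πI² = 12/11
I = (+1)√(12/11/(4π)) = 0.29463840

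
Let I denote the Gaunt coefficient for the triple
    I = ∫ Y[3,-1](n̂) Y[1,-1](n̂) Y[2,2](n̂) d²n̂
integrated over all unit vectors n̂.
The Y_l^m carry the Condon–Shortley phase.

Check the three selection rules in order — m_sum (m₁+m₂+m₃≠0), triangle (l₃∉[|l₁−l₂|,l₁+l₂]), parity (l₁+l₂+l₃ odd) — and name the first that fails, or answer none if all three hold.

none

Σmᵢ = 0  ✓
l₃∈[|l₁−l₂|,l₁+l₂]=[2,4], have l₃=2  ✓
Σlᵢ = 6 ⇒ even  ✓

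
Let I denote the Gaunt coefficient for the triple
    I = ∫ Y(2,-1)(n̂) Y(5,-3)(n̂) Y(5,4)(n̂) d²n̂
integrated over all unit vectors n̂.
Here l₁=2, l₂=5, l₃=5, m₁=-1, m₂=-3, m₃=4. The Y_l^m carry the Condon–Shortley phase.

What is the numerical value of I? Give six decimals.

0.196098

Rules hold: Σm=0, L=12 even, 3≤5≤7.
N = 5·11·11 = 605
Δ = 2!·2!·8!/13! = 1/38610
Racah Σ t=0..2: t=0:+1/2880 t=1:−1/576 t=2:+1/2880 = -1/960
⇒ 3j(2 5 5; 0 0 0)² = 10/429, sgn +1
Racah Σ t=1..2: t=1:−1/10080 t=2:+1/80640 = -1/11520
⇒ 3j(2 5 5; -1 -3 4)² = 49/1430, sgn +1
4πI² = N·(3j₀)²·(3jₘ)² = 245/507
I = +1·√(0.483235/4π) = 0.19609844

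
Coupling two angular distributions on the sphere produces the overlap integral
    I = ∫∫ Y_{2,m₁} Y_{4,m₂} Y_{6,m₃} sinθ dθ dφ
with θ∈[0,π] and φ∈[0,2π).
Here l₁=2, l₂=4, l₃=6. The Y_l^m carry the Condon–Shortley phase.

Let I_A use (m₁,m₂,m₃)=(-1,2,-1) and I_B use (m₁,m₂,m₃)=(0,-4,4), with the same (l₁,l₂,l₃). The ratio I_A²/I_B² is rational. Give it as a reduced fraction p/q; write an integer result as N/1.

Shared (l₁,l₂,l₃)=(2,4,6): N and (l;000)² cancel in I_A²/I_B².
A: Δ = 0!·4!·8!/13! = 1/6435; Racah Σ t=0..0: t=0:+1/8640 = 1/8640; ⇒ 3j(2 4 6; -1 2 -1)² = 14/1287, sgn -1
B: Δ = 0!·4!·8!/13! = 1/6435; Racah Σ t=0..0: t=0:+1/161280 = 1/161280; ⇒ 3j(2 4 6; 0 -4 4)² = 1/143, sgn +1
I_A²/I_B² = (14/1287)/(1/143) = 14/9

14/9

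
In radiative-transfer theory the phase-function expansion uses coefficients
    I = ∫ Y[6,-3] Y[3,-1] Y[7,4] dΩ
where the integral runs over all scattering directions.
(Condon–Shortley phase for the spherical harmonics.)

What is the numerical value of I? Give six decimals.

m-sum 0 ✓  L=16 even ✓  3≤7≤9 ✓
Π(2lᵢ+1) = 13×7×15 = 1365
triangle coeff Δ(6,3,7) = 1/2042040
Σ_t [0,2]: t=0:+1/207360 t=1:−1/57600 t=2:+1/207360 = -1/129600
(3j)²=168/12155 [(6 3 7; 0 0 0)], sign=+1
Σ_t [0,2]: t=0:+1/2903040 t=1:−1/483840 t=2:+1/1451520 = -1/967680
(3j)²=81/6188 [(6 3 7; -3 -1 4)], sign=+1
⇒ 4πI² = 10206/41327
I = (+1)√(10206/41327/(4π)) = 0.14018641

0.140186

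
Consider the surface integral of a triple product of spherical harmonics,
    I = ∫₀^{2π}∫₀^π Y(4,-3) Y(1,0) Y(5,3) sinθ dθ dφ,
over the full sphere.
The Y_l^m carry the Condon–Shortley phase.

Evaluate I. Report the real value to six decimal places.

-0.196426

m-sum 0 ✓  L=10 even ✓  3≤5≤5 ✓
Π(2lᵢ+1) = 9×3×11 = 297
triangle coeff Δ(4,1,5) = 1/495
Σ_t [0,0]: t=0:+1/576 = 1/576
(3j)²=5/99 [(4 1 5; 0 0 0)], sign=-1
Σ_t [0,0]: t=0:+1/5040 = 1/5040
(3j)²=16/495 [(4 1 5; -3 0 3)], sign=+1
⇒ 4πI² = 16/33
I = (-1)√(16/33/(4π)) = -0.19642560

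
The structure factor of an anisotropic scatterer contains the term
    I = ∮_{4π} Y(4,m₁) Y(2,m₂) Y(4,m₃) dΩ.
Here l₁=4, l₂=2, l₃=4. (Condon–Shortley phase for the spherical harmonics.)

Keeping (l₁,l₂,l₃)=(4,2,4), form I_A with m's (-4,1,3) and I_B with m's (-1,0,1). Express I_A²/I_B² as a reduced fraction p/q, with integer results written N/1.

588/289

Same 4,2,4: normalisation and zero-m 3j drop out of the ratio.
A: Δ: 2! 6! 2! / 11! → 1/13860; sum: t=2:+1/1440 = 1/1440; 3j²(4 2 4; -4 1 3) = Δ·Π!·Σ² = 7/165  (sign -1)
B: Δ: 2! 6! 2! / 11! → 1/13860; sum: t=0:+1/480 t=1:−1/48 t=2:+1/144 = -17/1440; 3j²(4 2 4; -1 0 1) = Δ·Π!·Σ² = 289/13860  (sign +1)
I_A²/I_B² = (7/165)/(289/13860) = 588/289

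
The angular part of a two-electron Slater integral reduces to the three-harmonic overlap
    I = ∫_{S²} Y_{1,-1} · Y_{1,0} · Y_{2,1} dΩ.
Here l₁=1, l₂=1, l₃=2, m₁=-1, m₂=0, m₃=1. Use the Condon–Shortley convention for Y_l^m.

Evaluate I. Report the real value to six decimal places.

m-sum 0 ✓  L=4 even ✓  0≤2≤2 ✓
Π(2lᵢ+1) = 3×3×5 = 45
triangle coeff Δ(1,1,2) = 1/30
Σ_t [0,0]: t=0:+1/1 = 1/1
(3j)²=2/15 [(1 1 2; 0 0 0)], sign=+1
Σ_t [0,0]: t=0:+1/2 = 1/2
(3j)²=1/10 [(1 1 2; -1 0 1)], sign=-1
⇒ 4πI² = 3/5
I = (-1)√(3/5/(4π)) = -0.21850969

-0.218510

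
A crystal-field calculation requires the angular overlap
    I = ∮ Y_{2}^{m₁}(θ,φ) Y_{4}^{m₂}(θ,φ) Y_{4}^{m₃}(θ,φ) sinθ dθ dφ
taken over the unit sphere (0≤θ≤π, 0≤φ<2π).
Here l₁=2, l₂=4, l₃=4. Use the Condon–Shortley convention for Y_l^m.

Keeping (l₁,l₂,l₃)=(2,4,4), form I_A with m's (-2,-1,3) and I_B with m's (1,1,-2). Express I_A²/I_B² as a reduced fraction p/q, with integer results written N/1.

14/9

Same 2,4,4: normalisation and zero-m 3j drop out of the ratio.
A: Δ: 2! 2! 6! / 11! → 1/13860; sum: t=2:+1/480 = 1/480; 3j²(2 4 4; -2 -1 3) = Δ·Π!·Σ² = 3/110  (sign -1)
B: Δ: 2! 2! 6! / 11! → 1/13860; sum: t=0:+1/240 t=1:−1/96 = -1/160; 3j²(2 4 4; 1 1 -2) = Δ·Π!·Σ² = 27/1540  (sign -1)
I_A²/I_B² = (3/110)/(27/1540) = 14/9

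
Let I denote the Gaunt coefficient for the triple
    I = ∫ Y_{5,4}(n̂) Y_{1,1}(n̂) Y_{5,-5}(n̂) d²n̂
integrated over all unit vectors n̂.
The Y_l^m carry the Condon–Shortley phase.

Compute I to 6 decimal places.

Σlᵢ=11 odd — θ-integrand is odd under cosθ→−cosθ; I=0

0.000000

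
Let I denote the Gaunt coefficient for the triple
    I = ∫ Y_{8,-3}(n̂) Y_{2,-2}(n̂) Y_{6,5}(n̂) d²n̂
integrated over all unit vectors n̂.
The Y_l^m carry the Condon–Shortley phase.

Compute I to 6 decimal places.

-0.018976

Rules hold: Σm=0, L=16 even, 6≤6≤10.
N = 17·5·13 = 1105
Δ = 4!·12!·0!/17! = 1/30940
Racah Σ t=2..2: t=2:+1/2073600 = 1/2073600
⇒ 3j(8 2 6; 0 0 0)² = 28/1105, sgn +1
Racah Σ t=0..0: t=0:+1/958003200 = 1/958003200
⇒ 3j(8 2 6; -3 -2 5)² = 1/6188, sgn -1
4πI² = N·(3j₀)²·(3jₘ)² = 1/221
I = -1·√(0.00452489/4π) = -0.01897575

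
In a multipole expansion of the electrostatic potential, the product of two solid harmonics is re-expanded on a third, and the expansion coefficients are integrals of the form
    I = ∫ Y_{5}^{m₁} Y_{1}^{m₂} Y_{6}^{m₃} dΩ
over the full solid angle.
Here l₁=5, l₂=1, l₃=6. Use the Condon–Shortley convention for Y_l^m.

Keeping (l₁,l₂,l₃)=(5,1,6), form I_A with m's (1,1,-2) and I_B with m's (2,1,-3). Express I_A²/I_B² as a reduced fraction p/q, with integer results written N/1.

Shared (l₁,l₂,l₃)=(5,1,6): N and (l;000)² cancel in I_A²/I_B².
A: Δ = 0!·10!·2!/13! = 1/858; Racah Σ t=0..0: t=0:+1/34560 = 1/34560; ⇒ 3j(5 1 6; 1 1 -2)² = 14/429, sgn +1
B: Δ = 0!·10!·2!/13! = 1/858; Racah Σ t=0..0: t=0:+1/60480 = 1/60480; ⇒ 3j(5 1 6; 2 1 -3)² = 6/143, sgn -1
I_A²/I_B² = (14/429)/(6/143) = 7/9

7/9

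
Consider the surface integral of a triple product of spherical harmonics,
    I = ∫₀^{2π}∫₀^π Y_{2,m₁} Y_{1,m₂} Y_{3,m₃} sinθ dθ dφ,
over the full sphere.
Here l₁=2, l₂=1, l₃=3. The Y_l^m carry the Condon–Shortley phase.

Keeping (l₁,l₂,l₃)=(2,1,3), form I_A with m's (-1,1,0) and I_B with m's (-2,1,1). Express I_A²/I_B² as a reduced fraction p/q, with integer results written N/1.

3/1

l's match ⇒ only the (l;m) 3-j factors differ between A and B.
A: triangle coeff Δ(2,1,3) = 1/105; Σ_t [0,0]: t=0:+1/12 = 1/12; (3j)²=1/35 [(2 1 3; -1 1 0)], sign=-1
B: triangle coeff Δ(2,1,3) = 1/105; Σ_t [0,0]: t=0:+1/48 = 1/48; (3j)²=1/105 [(2 1 3; -2 1 1)], sign=+1
I_A²/I_B² = (1/35)/(1/105) = 3/1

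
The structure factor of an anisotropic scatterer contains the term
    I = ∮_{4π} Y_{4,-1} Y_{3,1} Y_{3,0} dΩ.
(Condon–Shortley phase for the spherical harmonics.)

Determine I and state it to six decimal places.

Checks pass: Σm=0; 10 even; l₃=3∈[1,7].
(2·4+1)(2·3+1)(2·3+1) = 441
Δ: 4! 4! 2! / 11! → 1/34650
sum: t=1:−1/72 t=2:+1/16 t=3:−1/72 = 5/144
3j²(4 3 3; 0 0 0) = Δ·Π!·Σ² = 2/77  (sign -1)
sum: t=2:+1/48 t=3:−1/24 t=4:+1/288 = -5/288
3j²(4 3 3; -1 1 0) = Δ·Π!·Σ² = 5/462  (sign +1)
combine: 4πI² = 441·2/77·5/462 = 15/121
take √, sign -1: I = -0.09932258

-0.099323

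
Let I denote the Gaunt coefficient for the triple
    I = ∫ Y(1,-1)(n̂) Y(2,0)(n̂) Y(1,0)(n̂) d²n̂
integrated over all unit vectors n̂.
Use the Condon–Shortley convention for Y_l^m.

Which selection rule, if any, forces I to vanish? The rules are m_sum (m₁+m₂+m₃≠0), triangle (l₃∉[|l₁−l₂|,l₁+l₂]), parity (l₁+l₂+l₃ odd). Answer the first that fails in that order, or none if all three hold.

Σmᵢ = -1  ✗
l₃∈[|l₁−l₂|,l₁+l₂]=[1,3], have l₃=1
Σlᵢ = 4 ⇒ even

m_sum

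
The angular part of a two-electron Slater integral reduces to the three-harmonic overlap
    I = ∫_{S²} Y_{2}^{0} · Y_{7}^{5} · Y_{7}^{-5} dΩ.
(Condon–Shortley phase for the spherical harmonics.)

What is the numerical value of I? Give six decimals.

Checks pass: Σm=0; 16 even; l₃=7∈[5,9].
(2·2+1)(2·7+1)(2·7+1) = 1125
Δ: 2! 2! 12! / 17! → 1/185640
sum: t=0:+1/2419200 t=1:−1/518400 t=2:+1/2419200 = -1/907200
3j²(2 7 7; 0 0 0) = Δ·Π!·Σ² = 56/3315  (sign +1)
sum: t=0:+1/1916006400 t=1:−1/39916800 t=2:+1/29030400 = 19/1916006400
3j²(2 7 7; 0 5 -5) = Δ·Π!·Σ² = 361/185640  (sign +1)
combine: 4πI² = 1125·56/3315·361/185640 = 1805/48841
take √, sign +1: I = 0.05423022

0.054230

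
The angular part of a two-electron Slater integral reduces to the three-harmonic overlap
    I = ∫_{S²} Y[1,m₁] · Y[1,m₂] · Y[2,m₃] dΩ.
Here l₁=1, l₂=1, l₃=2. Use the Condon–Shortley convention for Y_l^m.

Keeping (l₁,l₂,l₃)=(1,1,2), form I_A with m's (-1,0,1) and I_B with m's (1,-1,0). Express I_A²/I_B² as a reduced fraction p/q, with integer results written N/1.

3/1

l's match ⇒ only the (l;m) 3-j factors differ between A and B.
A: triangle coeff Δ(1,1,2) = 1/30; Σ_t [0,0]: t=0:+1/2 = 1/2; (3j)²=1/10 [(1 1 2; -1 0 1)], sign=-1
B: triangle coeff Δ(1,1,2) = 1/30; Σ_t [0,0]: t=0:+1/4 = 1/4; (3j)²=1/30 [(1 1 2; 1 -1 0)], sign=+1
I_A²/I_B² = (1/10)/(1/30) = 3/1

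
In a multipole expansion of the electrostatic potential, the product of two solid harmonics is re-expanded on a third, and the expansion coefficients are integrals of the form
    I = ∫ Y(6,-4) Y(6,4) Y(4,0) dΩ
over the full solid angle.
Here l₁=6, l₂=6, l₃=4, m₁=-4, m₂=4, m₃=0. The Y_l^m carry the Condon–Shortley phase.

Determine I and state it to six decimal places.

-0.144819

m-sum 0 ✓  L=16 even ✓  0≤4≤12 ✓
Π(2lᵢ+1) = 13×13×9 = 1521
triangle coeff Δ(6,6,4) = 1/15315300
Σ_t [2,6]: t=2:+1/829440 t=3:−1/25920 t=4:+1/9216 t=5:−1/25920 t=6:+1/829440 = 7/207360
(3j)²=28/2431 [(6 6 4; 0 0 0)], sign=+1
Σ_t [6,8]: t=6:+1/829440 t=7:−1/181440 t=8:+1/645120 = -1/362880
(3j)²=256/17017 [(6 6 4; -4 4 0)], sign=-1
⇒ 4πI² = 9216/34969
I = (-1)√(9216/34969/(4π)) = -0.14481872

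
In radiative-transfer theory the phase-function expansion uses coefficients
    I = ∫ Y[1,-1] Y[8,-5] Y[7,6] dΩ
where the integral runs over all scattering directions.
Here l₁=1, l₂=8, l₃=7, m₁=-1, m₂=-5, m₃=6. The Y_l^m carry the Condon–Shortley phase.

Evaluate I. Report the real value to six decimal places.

-0.052996

m-sum 0 ✓  L=16 even ✓  7≤7≤9 ✓
Π(2lᵢ+1) = 3×17×15 = 765
triangle coeff Δ(1,8,7) = 1/2040
Σ_t [1,1]: t=1:−1/25401600 = -1/25401600
(3j)²=8/255 [(1 8 7; 0 0 0)], sign=+1
Σ_t [2,2]: t=2:+1/12454041600 = 1/12454041600
(3j)²=1/680 [(1 8 7; -1 -5 6)], sign=-1
⇒ 4πI² = 3/85
I = (-1)√(3/85/(4π)) = -0.05299638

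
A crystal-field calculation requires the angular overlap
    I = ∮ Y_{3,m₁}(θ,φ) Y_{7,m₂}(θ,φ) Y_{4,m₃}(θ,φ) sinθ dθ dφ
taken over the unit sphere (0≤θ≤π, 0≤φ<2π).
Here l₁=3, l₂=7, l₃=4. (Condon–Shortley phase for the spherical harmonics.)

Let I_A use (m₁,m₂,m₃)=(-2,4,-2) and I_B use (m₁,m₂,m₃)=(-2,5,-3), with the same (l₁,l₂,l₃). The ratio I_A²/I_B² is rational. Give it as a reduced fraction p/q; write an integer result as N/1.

7/8

Shared (l₁,l₂,l₃)=(3,7,4): N and (l;000)² cancel in I_A²/I_B².
A: Δ = 6!·0!·8!/15! = 1/45045; Racah Σ t=5..5: t=5:−1/172800 = -1/172800; ⇒ 3j(3 7 4; -2 4 -2)² = 2/65, sgn -1
B: Δ = 6!·0!·8!/15! = 1/45045; Racah Σ t=5..5: t=5:−1/604800 = -1/604800; ⇒ 3j(3 7 4; -2 5 -3)² = 16/455, sgn +1
I_A²/I_B² = (2/65)/(16/455) = 7/8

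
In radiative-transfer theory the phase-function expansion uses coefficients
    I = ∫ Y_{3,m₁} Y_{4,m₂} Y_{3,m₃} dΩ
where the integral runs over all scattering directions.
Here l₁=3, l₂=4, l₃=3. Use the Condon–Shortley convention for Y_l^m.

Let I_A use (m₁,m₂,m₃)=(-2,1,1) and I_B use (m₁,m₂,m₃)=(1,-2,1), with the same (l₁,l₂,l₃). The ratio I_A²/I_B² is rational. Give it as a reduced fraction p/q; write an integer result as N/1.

l's match ⇒ only the (l;m) 3-j factors differ between A and B.
A: triangle coeff Δ(3,4,3) = 1/34650; Σ_t [3,4]: t=3:−1/48 t=4:+1/144 = -1/72; (3j)²=16/693 [(3 4 3; -2 1 1)], sign=-1
B: triangle coeff Δ(3,4,3) = 1/34650; Σ_t [0,2]: t=0:+1/192 t=1:−1/36 t=2:+1/192 = -5/288; (3j)²=20/693 [(3 4 3; 1 -2 1)], sign=-1
I_A²/I_B² = (16/693)/(20/693) = 4/5

4/5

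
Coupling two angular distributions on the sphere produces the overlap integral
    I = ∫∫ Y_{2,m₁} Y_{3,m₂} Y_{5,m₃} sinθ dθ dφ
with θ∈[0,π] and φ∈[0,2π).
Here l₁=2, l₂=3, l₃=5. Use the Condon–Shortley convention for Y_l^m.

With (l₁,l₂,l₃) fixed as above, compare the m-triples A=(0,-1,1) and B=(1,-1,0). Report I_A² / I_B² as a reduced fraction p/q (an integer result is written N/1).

9/5

l's match ⇒ only the (l;m) 3-j factors differ between A and B.
A: triangle coeff Δ(2,3,5) = 1/2310; Σ_t [0,0]: t=0:+1/192 = 1/192; (3j)²=3/77 [(2 3 5; 0 -1 1)], sign=+1
B: triangle coeff Δ(2,3,5) = 1/2310; Σ_t [0,0]: t=0:+1/288 = 1/288; (3j)²=5/231 [(2 3 5; 1 -1 0)], sign=-1
I_A²/I_B² = (3/77)/(5/231) = 9/5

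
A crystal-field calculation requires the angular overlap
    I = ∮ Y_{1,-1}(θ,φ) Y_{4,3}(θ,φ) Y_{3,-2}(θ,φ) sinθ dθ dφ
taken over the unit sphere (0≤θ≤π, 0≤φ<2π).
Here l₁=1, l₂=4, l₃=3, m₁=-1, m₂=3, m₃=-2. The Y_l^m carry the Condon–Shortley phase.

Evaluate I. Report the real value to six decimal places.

Rules hold: Σm=0, L=8 even, 3≤3≤5.
N = 3·9·7 = 189
Δ = 2!·0!·6!/9! = 1/252
Racah Σ t=1..1: t=1:−1/36 = -1/36
⇒ 3j(1 4 3; 0 0 0)² = 4/63, sgn +1
Racah Σ t=2..2: t=2:+1/240 = 1/240
⇒ 3j(1 4 3; -1 3 -2)² = 1/12, sgn -1
4πI² = N·(3j₀)²·(3jₘ)² = 1/1
I = -1·√(1/4π) = -0.28209479

-0.282095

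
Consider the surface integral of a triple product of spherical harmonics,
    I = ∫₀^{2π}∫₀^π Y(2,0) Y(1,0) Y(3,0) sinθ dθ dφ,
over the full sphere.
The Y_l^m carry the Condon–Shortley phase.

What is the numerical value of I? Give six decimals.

0.247767

Rules hold: Σm=0, L=6 even, 1≤3≤3.
N = 5·3·7 = 105
Δ = 0!·4!·2!/7! = 1/105
Racah Σ t=0..0: t=0:+1/4 = 1/4
⇒ 3j(2 1 3; 0 0 0)² = 3/35, sgn -1
(m-triple is (0,0,0) — same symbol as above.)
4πI² = N·(3j₀)²·(3jₘ)² = 27/35
I = +1·√(0.771429/4π) = 0.24776670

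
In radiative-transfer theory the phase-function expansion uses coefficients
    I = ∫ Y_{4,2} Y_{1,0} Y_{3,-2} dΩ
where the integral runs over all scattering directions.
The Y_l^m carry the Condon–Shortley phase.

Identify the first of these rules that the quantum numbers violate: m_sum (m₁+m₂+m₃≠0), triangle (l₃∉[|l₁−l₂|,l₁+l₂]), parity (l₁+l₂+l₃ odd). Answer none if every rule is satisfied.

none

m₁+m₂+m₃ = 2 + 0 − 2 = 0  ✓
triangle: |4−1|=3 ≤ l₃=3 ≤ 4+1=5  ✓
parity: l₁+l₂+l₃ = 8 is even  ✓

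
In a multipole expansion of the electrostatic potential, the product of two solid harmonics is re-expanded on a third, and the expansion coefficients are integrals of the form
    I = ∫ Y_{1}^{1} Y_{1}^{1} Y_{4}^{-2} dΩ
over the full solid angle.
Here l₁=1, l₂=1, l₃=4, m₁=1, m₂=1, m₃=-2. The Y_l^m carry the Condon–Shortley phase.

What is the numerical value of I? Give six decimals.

0.000000

|1−1|≤4≤1+1 violated ⇒ I = 0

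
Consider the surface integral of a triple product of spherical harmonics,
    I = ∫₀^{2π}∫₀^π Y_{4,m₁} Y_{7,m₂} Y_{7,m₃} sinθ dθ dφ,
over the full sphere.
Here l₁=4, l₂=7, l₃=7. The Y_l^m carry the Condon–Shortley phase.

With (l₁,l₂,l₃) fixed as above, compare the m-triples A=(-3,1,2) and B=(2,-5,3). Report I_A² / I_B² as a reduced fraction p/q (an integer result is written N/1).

Same 4,7,7: normalisation and zero-m 3j drop out of the ratio.
A: Δ: 4! 4! 10! / 19! → 1/58198140; sum: t=3:−1/2073600 t=4:+1/2488320 = -1/12441600; 3j²(4 7 7; -3 1 2) = Δ·Π!·Σ² = 98/138567  (sign +1)
B: Δ: 4! 4! 10! / 19! → 1/58198140; sum: t=0:+1/7741440 t=1:−1/13063680 t=2:+1/348364800 = 29/522547200; 3j²(4 7 7; 2 -5 3) = Δ·Π!·Σ² = 1682/264537  (sign +1)
I_A²/I_B² = (98/138567)/(1682/264537) = 1029/9251

1029/9251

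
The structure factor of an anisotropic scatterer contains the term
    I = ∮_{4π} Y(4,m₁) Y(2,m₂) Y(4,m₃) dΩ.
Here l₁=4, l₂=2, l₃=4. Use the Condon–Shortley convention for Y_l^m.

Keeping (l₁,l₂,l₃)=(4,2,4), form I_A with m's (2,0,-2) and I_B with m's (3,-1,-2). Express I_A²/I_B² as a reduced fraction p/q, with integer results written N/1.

64/525

Same 4,2,4: normalisation and zero-m 3j drop out of the ratio.
A: Δ: 2! 6! 2! / 11! → 1/13860; sum: t=0:+1/192 t=1:−1/120 t=2:+1/2880 = -1/360; 3j²(4 2 4; 2 0 -2) = Δ·Π!·Σ² = 16/3465  (sign -1)
B: Δ: 2! 6! 2! / 11! → 1/13860; sum: t=0:+1/240 t=1:−1/1440 = 1/288; 3j²(4 2 4; 3 -1 -2) = Δ·Π!·Σ² = 5/132  (sign +1)
I_A²/I_B² = (16/3465)/(5/132) = 64/525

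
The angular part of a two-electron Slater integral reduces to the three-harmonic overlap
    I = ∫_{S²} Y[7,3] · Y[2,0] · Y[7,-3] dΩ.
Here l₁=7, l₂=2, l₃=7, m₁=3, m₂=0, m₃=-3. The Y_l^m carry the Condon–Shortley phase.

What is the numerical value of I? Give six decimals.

Rules hold: Σm=0, L=16 even, 5≤7≤9.
N = 15·5·15 = 1125
Δ = 2!·12!·2!/17! = 1/185640
Racah Σ t=0..2: t=0:+1/2419200 t=1:−1/518400 t=2:+1/2419200 = -1/907200
⇒ 3j(7 2 7; 0 0 0)² = 56/3315, sgn +1
Racah Σ t=0..2: t=0:+1/3870720 t=1:−1/2177280 t=2:+1/29030400 = -29/174182400
⇒ 3j(7 2 7; 3 0 -3)² = 841/185640, sgn -1
4πI² = N·(3j₀)²·(3jₘ)² = 4205/48841
I = -1·√(0.0860957/4π) = -0.08277245

-0.082772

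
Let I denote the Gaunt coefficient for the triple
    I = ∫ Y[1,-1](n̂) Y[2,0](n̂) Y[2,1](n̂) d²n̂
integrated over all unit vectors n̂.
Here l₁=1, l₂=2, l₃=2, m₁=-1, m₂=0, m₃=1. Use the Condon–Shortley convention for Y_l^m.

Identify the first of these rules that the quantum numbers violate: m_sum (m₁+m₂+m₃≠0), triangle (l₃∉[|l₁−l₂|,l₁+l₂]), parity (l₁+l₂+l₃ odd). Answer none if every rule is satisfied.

m₁+m₂+m₃ = -1 + 0 + 1 = 0  ✓
triangle: |1−2|=1 ≤ l₃=2 ≤ 1+2=3  ✓
parity: l₁+l₂+l₃ = 5 is odd  ✗

parity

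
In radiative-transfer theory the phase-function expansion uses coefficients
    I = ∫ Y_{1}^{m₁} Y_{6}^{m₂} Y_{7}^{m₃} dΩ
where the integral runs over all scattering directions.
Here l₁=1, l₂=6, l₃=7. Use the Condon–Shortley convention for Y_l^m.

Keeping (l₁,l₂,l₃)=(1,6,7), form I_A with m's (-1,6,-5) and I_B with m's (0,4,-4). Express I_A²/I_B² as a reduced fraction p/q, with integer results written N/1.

Shared (l₁,l₂,l₃)=(1,6,7): N and (l;000)² cancel in I_A²/I_B².
A: Δ = 0!·2!·12!/15! = 1/1365; Racah Σ t=0..0: t=0:+1/958003200 = 1/958003200; ⇒ 3j(1 6 7; -1 6 -5)² = 1/1365, sgn +1
B: Δ = 0!·2!·12!/15! = 1/1365; Racah Σ t=0..0: t=0:+1/7257600 = 1/7257600; ⇒ 3j(1 6 7; 0 4 -4)² = 11/455, sgn -1
I_A²/I_B² = (1/1365)/(11/455) = 1/33

1/33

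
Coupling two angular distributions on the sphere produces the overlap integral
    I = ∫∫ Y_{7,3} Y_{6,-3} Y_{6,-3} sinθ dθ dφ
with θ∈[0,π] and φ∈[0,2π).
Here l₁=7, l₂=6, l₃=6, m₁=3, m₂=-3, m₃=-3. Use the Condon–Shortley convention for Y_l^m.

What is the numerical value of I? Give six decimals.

0.000000

3 − 3 − 3 = -3 ≠ 0: azimuthal integral kills it; I = 0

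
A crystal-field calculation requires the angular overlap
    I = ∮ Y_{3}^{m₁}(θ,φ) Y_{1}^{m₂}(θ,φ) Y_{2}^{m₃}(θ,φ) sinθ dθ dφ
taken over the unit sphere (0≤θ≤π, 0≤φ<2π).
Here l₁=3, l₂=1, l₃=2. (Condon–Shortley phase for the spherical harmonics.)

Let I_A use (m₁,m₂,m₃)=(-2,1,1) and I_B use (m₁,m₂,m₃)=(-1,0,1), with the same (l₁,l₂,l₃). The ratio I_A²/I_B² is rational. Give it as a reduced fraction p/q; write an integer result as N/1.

5/4

Shared (l₁,l₂,l₃)=(3,1,2): N and (l;000)² cancel in I_A²/I_B².
A: Δ = 2!·4!·0!/7! = 1/105; Racah Σ t=2..2: t=2:+1/12 = 1/12; ⇒ 3j(3 1 2; -2 1 1)² = 2/21, sgn -1
B: Δ = 2!·4!·0!/7! = 1/105; Racah Σ t=1..1: t=1:−1/6 = -1/6; ⇒ 3j(3 1 2; -1 0 1)² = 8/105, sgn +1
I_A²/I_B² = (2/21)/(8/105) = 5/4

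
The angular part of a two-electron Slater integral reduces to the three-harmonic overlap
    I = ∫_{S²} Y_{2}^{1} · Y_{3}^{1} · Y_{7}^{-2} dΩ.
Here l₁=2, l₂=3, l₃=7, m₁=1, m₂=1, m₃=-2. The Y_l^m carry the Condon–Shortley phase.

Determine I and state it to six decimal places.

0.000000

|2−3|≤7≤2+3 violated ⇒ I = 0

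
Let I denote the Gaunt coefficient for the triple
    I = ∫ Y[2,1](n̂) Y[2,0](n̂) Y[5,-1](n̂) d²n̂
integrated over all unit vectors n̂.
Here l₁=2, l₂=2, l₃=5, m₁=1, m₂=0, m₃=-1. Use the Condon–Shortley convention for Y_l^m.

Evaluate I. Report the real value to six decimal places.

0.000000

l₃=5 ∉ [0,4] — triangle fails ⇒ I = 0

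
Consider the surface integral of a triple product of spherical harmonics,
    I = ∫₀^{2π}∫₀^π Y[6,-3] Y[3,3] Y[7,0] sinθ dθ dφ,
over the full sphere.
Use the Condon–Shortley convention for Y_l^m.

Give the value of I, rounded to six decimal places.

Rules hold: Σm=0, L=16 even, 3≤7≤9.
N = 13·7·15 = 1365
Δ = 2!·10!·4!/17! = 1/2042040
Racah Σ t=0..2: t=0:+1/207360 t=1:−1/57600 t=2:+1/207360 = -1/129600
⇒ 3j(6 3 7; 0 0 0)² = 168/12155, sgn +1
Racah Σ t=2..2: t=2:+1/1451520 = 1/1451520
⇒ 3j(6 3 7; -3 3 0)² = 45/4862, sgn -1
4πI² = N·(3j₀)²·(3jₘ)² = 79380/454597
I = -1·√(0.174616/4π) = -0.11787924

-0.117879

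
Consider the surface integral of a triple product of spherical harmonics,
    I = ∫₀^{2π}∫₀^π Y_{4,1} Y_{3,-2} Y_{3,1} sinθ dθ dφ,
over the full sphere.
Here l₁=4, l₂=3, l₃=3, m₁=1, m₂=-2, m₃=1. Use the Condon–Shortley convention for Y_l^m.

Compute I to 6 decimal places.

Rules hold: Σm=0, L=10 even, 1≤3≤7.
N = 9·7·7 = 441
Δ = 4!·4!·2!/11! = 1/34650
Racah Σ t=1..3: t=1:−1/72 t=2:+1/16 t=3:−1/72 = 5/144
⇒ 3j(4 3 3; 0 0 0)² = 2/77, sgn -1
Racah Σ t=0..1: t=0:+1/144 t=1:−1/48 = -1/72
⇒ 3j(4 3 3; 1 -2 1)² = 16/693, sgn -1
4πI² = N·(3j₀)²·(3jₘ)² = 32/121
I = +1·√(0.264463/4π) = 0.14506992

0.145070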